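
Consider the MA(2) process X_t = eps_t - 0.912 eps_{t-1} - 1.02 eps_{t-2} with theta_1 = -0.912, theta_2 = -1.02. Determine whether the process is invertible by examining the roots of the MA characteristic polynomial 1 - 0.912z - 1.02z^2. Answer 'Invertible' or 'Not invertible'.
\text{Not invertible}

The MA(q) characteristic polynomial is P(z) = 1 - 0.912z - 1.02z^2.
Invertibility requires all roots to lie outside the unit circle, i.e. |z| > 1 for every root.
Set 1 + (-0.912) z + (-1.02) z^2 = 0, i.e. a z^2 + b z + c = 0 with a = -1.02, b = -0.912, c = 1.
Discriminant D = b^2 - 4ac = (-0.912)^2 - 4*(-1.02)*1 = 0.831744 - (-4.08) = 4.911744.
D >= 0, so the roots are real: z = (-b +/- sqrt(D)) / (2a) = (0.912 +/- 2.216245) / (-2.04).
  z_1 = (0.912 + 2.216245) / (-2.04) = -1.5335,   |z_1| = 1.5335.
  z_2 = (0.912 - 2.216245) / (-2.04) = 0.6393,   |z_2| = 0.6393.
Moduli of all roots: 1.5335, 0.6393.
All moduli strictly greater than 1? No.
Verdict: Not invertible.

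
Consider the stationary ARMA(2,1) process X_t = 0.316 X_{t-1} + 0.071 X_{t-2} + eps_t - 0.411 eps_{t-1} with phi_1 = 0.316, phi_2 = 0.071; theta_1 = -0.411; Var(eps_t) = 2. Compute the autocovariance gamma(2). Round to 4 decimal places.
\gamma(2) = 0.0812

Multiply the model equation by X_{t-k} and take expectations. With theta_0 = psi_0 = 1 and psi_j the MA(infinity) weights, this gives
  gamma(k) - sum_i phi_i gamma(k-i) = c_k,
  c_k = sigma^2 * sum_{j=k..q} theta_j psi_{j-k}   (c_k = 0 for k > q),
using gamma(-m) = gamma(m).
psi-weights needed (psi_j = theta_j + sum_i phi_i psi_{j-i}):
  psi_1 = theta_1 + phi_1 = -0.411 + (0.316) = -0.095
Right-hand sides:
  c_0 = sigma^2 (1 + theta_1 psi_1) = 2 * (1 + (-0.411)(-0.095)) = 2 * 1.039045 = 2.07809
  c_1 = sigma^2 theta_1 = 2 * (-0.411) = -0.822
  c_2 = 0
Equations for k = 0, 1, 2 (AR order 2, c_2 = 0):
  (E0) gamma(0) = phi_1 gamma(1) + phi_2 gamma(2) + c_0
  (E1) gamma(1) = phi_1 gamma(0) + phi_2 gamma(1) + c_1
  (E2) gamma(2) = phi_1 gamma(1) + phi_2 gamma(0)
From (E1): gamma(1) = A gamma(0) + B with
  A = phi_1 / (1 - phi_2) = 0.316 / 0.929 = 0.340151,   B = c_1 / (1 - phi_2) = -0.822 / 0.929 = -0.884822.
Insert (E2) into (E0): gamma(0) (1 - phi_2^2) = phi_1 (1 + phi_2) gamma(1) + c_0.
  phi_1 (1 + phi_2) = (0.316)(1.071) = 0.338436,   1 - phi_2^2 = 0.994959.
Replace gamma(1) by A gamma(0) + B and collect gamma(0):
  gamma(0) [0.994959 - (0.338436)(0.340151)] = (0.338436)(-0.884822) + 2.07809
  gamma(0) * 0.87984 = 1.778634
  gamma(0) = 1.778634 / 0.87984 = 2.021543.
  gamma(1) = A gamma(0) + B = (0.340151)(2.021543) + (-0.884822) = -0.197193.
  gamma(2) = phi_1 gamma(1) + phi_2 gamma(0) = (0.316)(-0.197193) + (0.071)(2.021543) = 0.081217.
Therefore gamma(2) = 0.0812 (to 4 decimal places).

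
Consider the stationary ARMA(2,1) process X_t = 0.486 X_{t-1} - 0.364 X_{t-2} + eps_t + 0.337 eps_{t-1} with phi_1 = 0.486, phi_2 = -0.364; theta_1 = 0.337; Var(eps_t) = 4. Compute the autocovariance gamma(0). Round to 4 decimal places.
\gamma(0) = 7.1496

Multiply the model equation by X_{t-k} and take expectations. With theta_0 = psi_0 = 1 and psi_j the MA(infinity) weights, this gives
  gamma(k) - sum_i phi_i gamma(k-i) = c_k,
  c_k = sigma^2 * sum_{j=k..q} theta_j psi_{j-k}   (c_k = 0 for k > q),
using gamma(-m) = gamma(m).
psi-weights needed (psi_j = theta_j + sum_i phi_i psi_{j-i}):
  psi_1 = theta_1 + phi_1 = 0.337 + (0.486) = 0.823
Right-hand sides:
  c_0 = sigma^2 (1 + theta_1 psi_1) = 4 * (1 + (0.337)(0.823)) = 4 * 1.277351 = 5.109404
  c_1 = sigma^2 theta_1 = 4 * (0.337) = 1.348
  c_2 = 0
Equations for k = 0, 1, 2 (AR order 2, c_2 = 0):
  (E0) gamma(0) = phi_1 gamma(1) + phi_2 gamma(2) + c_0
  (E1) gamma(1) = phi_1 gamma(0) + phi_2 gamma(1) + c_1
  (E2) gamma(2) = phi_1 gamma(1) + phi_2 gamma(0)
From (E1): gamma(1) = A gamma(0) + B with
  A = phi_1 / (1 - phi_2) = 0.486 / 1.364 = 0.356305,   B = c_1 / (1 - phi_2) = 1.348 / 1.364 = 0.98827.
Insert (E2) into (E0): gamma(0) (1 - phi_2^2) = phi_1 (1 + phi_2) gamma(1) + c_0.
  phi_1 (1 + phi_2) = (0.486)(0.636) = 0.309096,   1 - phi_2^2 = 0.867504.
Replace gamma(1) by A gamma(0) + B and collect gamma(0):
  gamma(0) [0.867504 - (0.309096)(0.356305)] = (0.309096)(0.98827) + 5.109404
  gamma(0) * 0.757372 = 5.414874
  gamma(0) = 5.414874 / 0.757372 = 7.149561.
Therefore gamma(0) = 7.1496 (to 4 decimal places).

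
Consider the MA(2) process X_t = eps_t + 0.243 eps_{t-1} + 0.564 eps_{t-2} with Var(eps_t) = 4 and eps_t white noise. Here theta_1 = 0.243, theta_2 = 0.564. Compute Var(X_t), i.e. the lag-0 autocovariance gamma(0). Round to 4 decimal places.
\gamma(0) = 5.5086

For an MA(q) process X_t = eps_t + sum_i theta_i eps_{t-i} with
Var(eps_t) = sigma^2, the variance is
  gamma(0) = sigma^2 * (1 + sum_i theta_i^2).
  sum_i theta_i^2 = (0.243)^2 + (0.564)^2 = 0.059049 + 0.318096 = 0.377145.
  gamma(0) = 4 * (1 + 0.377145) = 4 * 1.377145 = 5.50858, which rounds to 5.5086.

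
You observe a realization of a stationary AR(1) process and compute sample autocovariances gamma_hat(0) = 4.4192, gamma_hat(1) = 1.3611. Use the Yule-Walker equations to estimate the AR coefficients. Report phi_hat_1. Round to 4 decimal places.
\hat\phi_{1} = 0.3080

The Yule-Walker equations for an AR(p) process read, in matrix form,
  Gamma_p phi = r_p,   with   (Gamma_p)_{ij} = gamma(|i - j|),
                       (r_p)_i = gamma(i),   i,j = 1..p.
Substitute the sample gammas (Toeplitz matrix and right-hand side of size 1):
  Gamma_p = [[4.4192]]
  r_p     = [1.3611]
With p = 1 this is the single equation gamma(0) phi_1 = gamma(1):
  phi_hat_1 = gamma(1) / gamma(0) = 1.3611 / 4.4192 = 0.3080.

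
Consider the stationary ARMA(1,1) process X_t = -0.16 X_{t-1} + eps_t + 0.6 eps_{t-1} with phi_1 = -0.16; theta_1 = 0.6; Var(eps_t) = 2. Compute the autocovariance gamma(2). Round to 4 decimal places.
\gamma(2) = -0.1306

Multiply the model equation by X_{t-k} and take expectations. With theta_0 = psi_0 = 1 and psi_j the MA(infinity) weights, this gives
  gamma(k) - sum_i phi_i gamma(k-i) = c_k,
  c_k = sigma^2 * sum_{j=k..q} theta_j psi_{j-k}   (c_k = 0 for k > q),
using gamma(-m) = gamma(m).
psi-weights needed (psi_j = theta_j + sum_i phi_i psi_{j-i}):
  psi_1 = theta_1 + phi_1 = 0.6 + (-0.16) = 0.44
Right-hand sides:
  c_0 = sigma^2 (1 + theta_1 psi_1) = 2 * (1 + (0.6)(0.44)) = 2 * 1.264 = 2.528
  c_1 = sigma^2 theta_1 = 2 * (0.6) = 1.2
  c_2 = 0
Equations for k = 0 and k = 1 (AR order 1):
  gamma(0) = phi_1 gamma(1) + c_0
  gamma(1) = phi_1 gamma(0) + c_1
Substituting the second into the first: gamma(0) (1 - phi_1^2) = c_0 + phi_1 c_1, so
  gamma(0) = (c_0 + phi_1 c_1) / (1 - phi_1^2) = (2.528 + (-0.16)(1.2)) / (1 - (-0.16)^2) = 2.336 / 0.9744 = 2.397373.
  gamma(1) = phi_1 gamma(0) + c_1 = (-0.16)(2.397373) + (1.2) = 0.81642.
For k = 2 (> q): gamma(2) = phi_1 gamma(1) = (-0.16)(0.81642) = -0.130627.
Therefore gamma(2) = -0.1306 (to 4 decimal places).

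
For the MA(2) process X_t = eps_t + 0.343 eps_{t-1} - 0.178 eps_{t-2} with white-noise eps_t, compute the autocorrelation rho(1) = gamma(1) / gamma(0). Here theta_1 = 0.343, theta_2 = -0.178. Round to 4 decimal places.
\rho(1) = 0.2453

For an MA(q) process with theta_0 = 1, the autocovariance is
  gamma(k) = sigma^2 * sum_{i=0..q-k} theta_i * theta_{i+k},
and rho(k) = gamma(k) / gamma(0). Sigma^2 cancels.
  numerator   = (1)*(0.343) + (0.343)*(-0.178) = 0.281946.
  denominator = (1)^2 + (0.343)^2 + (-0.178)^2 = 1.149333.
  rho(1) = 0.281946 / 1.149333 = 0.2453.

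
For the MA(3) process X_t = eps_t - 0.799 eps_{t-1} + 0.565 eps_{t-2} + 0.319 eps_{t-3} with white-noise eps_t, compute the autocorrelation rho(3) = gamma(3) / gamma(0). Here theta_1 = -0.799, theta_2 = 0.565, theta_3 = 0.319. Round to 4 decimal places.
\rho(3) = 0.1549

For an MA(q) process with theta_0 = 1, the autocovariance is
  gamma(k) = sigma^2 * sum_{i=0..q-k} theta_i * theta_{i+k},
and rho(k) = gamma(k) / gamma(0). Sigma^2 cancels.
  numerator   = (1)*(0.319) = 0.319.
  denominator = (1)^2 + (-0.799)^2 + (0.565)^2 + (0.319)^2 = 2.059387.
  rho(3) = 0.319 / 2.059387 = 0.1549.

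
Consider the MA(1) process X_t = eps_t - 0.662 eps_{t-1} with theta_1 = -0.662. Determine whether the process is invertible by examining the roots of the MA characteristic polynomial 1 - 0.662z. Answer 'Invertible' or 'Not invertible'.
\text{Invertible}

The MA(q) characteristic polynomial is P(z) = 1 - 0.662z.
Invertibility requires all roots to lie outside the unit circle, i.e. |z| > 1 for every root.
This is linear in z: 1 + (-0.662) z = 0  =>  z = -1/(-0.662) = 1.510574,  |z| = 1.510574.
Moduli of all roots: 1.5106.
All moduli strictly greater than 1? Yes.
Verdict: Invertible.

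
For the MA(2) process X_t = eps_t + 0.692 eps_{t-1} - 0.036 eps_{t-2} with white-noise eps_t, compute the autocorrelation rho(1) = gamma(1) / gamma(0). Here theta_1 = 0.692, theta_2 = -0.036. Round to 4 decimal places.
\rho(1) = 0.4507

For an MA(q) process with theta_0 = 1, the autocovariance is
  gamma(k) = sigma^2 * sum_{i=0..q-k} theta_i * theta_{i+k},
and rho(k) = gamma(k) / gamma(0). Sigma^2 cancels.
  numerator   = (1)*(0.692) + (0.692)*(-0.036) = 0.667088.
  denominator = (1)^2 + (0.692)^2 + (-0.036)^2 = 1.48016.
  rho(1) = 0.667088 / 1.48016 = 0.4507.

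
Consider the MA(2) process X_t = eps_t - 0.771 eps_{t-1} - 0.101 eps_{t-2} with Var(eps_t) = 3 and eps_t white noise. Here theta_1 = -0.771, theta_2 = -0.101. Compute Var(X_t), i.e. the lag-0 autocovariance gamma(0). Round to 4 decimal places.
\gamma(0) = 4.8139

For an MA(q) process X_t = eps_t + sum_i theta_i eps_{t-i} with
Var(eps_t) = sigma^2, the variance is
  gamma(0) = sigma^2 * (1 + sum_i theta_i^2).
  sum_i theta_i^2 = (-0.771)^2 + (-0.101)^2 = 0.594441 + 0.010201 = 0.604642.
  gamma(0) = 3 * (1 + 0.604642) = 3 * 1.604642 = 4.813926, which rounds to 4.8139.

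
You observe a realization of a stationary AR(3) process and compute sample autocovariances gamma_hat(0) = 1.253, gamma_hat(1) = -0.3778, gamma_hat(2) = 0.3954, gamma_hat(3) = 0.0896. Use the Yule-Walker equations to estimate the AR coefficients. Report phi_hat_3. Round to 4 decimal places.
\hat\phi_{3} = 0.2550

The Yule-Walker equations for an AR(p) process read, in matrix form,
  Gamma_p phi = r_p,   with   (Gamma_p)_{ij} = gamma(|i - j|),
                       (r_p)_i = gamma(i),   i,j = 1..p.
Substitute the sample gammas (Toeplitz matrix and right-hand side of size 3):
  Gamma_p = [[1.253, -0.3778, 0.3954], [-0.3778, 1.253, -0.3778], [0.3954, -0.3778, 1.253]]
  r_p     = [-0.3778, 0.3954, 0.0896]
Written out (R1..R3):
  (R1) 1.253 phi_1 - 0.3778 phi_2 + 0.3954 phi_3 = -0.3778
  (R2) -0.3778 phi_1 + 1.253 phi_2 - 0.3778 phi_3 = 0.3954
  (R3) 0.3954 phi_1 - 0.3778 phi_2 + 1.253 phi_3 = 0.0896
Gaussian elimination:
  R2 <- R2 - (-0.3778/1.253) R1 = R2 - (-0.301516) R1:  1.139087 phi_2 - 0.25858 phi_3 = 0.281487
  R3 <- R3 - (0.3954/1.253) R1 = R3 - (0.315563) R1:  -0.25858 phi_2 + 1.128227 phi_3 = 0.20882
  R3 <- R3 - (-0.25858/1.139087) R2 = R3 - (-0.227007) R2:  1.069527 phi_3 = 0.272719
Back-substitution:
  phi_hat_3 = 0.272719 / 1.069527 = 0.25499
  phi_hat_2 = (0.281487 - (-0.25858)(0.25499)) / 1.139087 = 0.305001
  phi_hat_1 = (-0.3778 - (-0.3778)(0.305001) - (0.3954)(0.25499)) / 1.253 = -0.290019
So phi_hat = [-0.2900, 0.3050, 0.2550].
Therefore phi_hat_3 = 0.2550.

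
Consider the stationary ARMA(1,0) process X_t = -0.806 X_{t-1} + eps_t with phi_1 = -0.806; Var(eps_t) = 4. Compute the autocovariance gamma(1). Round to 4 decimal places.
\gamma(1) = -9.2019

Multiply the model equation by X_{t-k} and take expectations. With theta_0 = psi_0 = 1 and psi_j the MA(infinity) weights, this gives
  gamma(k) - sum_i phi_i gamma(k-i) = c_k,
  c_k = sigma^2 * sum_{j=k..q} theta_j psi_{j-k}   (c_k = 0 for k > q),
using gamma(-m) = gamma(m).
Pure AR (q = 0): c_0 = sigma^2 = 4, c_k = 0 for k >= 1.
Equations for k = 0 and k = 1 (AR order 1):
  gamma(0) = phi_1 gamma(1) + c_0
  gamma(1) = phi_1 gamma(0) + c_1
Substituting the second into the first: gamma(0) (1 - phi_1^2) = c_0 + phi_1 c_1, so
  gamma(0) = c_0 / (1 - phi_1^2) = 4 / (1 - (-0.806)^2) = 4 / 0.350364 = 11.416698.
  gamma(1) = phi_1 gamma(0) = (-0.806)(11.416698) = -9.201859.
Therefore gamma(1) = -9.2019 (to 4 decimal places).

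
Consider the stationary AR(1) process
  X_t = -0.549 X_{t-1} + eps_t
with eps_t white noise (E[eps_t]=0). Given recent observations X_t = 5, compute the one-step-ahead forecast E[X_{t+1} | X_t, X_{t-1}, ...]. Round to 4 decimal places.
E[X_{t+1} \mid \mathcal F_t] = -2.7450

For an AR(p) model X_t = c + sum_i phi_i X_{t-i} + eps_t, the
one-step-ahead conditional mean is
  E[X_{t+1} | X_t, ...] = c + sum_i phi_i X_{t+1-i}.
Substitute known values:
  E[X_{t+1} | ...] = (-0.549) * (5)
                   = -2.7450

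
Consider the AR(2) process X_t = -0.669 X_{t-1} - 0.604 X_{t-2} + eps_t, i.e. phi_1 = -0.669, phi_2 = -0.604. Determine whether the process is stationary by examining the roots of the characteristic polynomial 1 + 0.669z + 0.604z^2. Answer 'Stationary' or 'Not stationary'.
\text{Stationary}

The AR(p) characteristic polynomial is P(z) = 1 + 0.669z + 0.604z^2.
Stationarity requires all roots to lie outside the unit circle, i.e. |z| > 1 for every root.
Set 1 + (0.669) z + (0.604) z^2 = 0, i.e. a z^2 + b z + c = 0 with a = 0.604, b = 0.669, c = 1.
Discriminant D = b^2 - 4ac = (0.669)^2 - 4*(0.604)*1 = 0.447561 - (2.416) = -1.968439.
D < 0, so the roots are the complex-conjugate pair z = (-b +/- i sqrt(-D)) / (2a) = -0.5538 +/- 1.1614i.
For a conjugate pair |z|^2 = z * conj(z) = (product of roots) = c/a = 1/(0.604) = 1.655629, so |z| = sqrt(1.655629) = 1.2867 for both roots.
Moduli of all roots: 1.2867, 1.2867.
All moduli strictly greater than 1? Yes.
Verdict: Stationary.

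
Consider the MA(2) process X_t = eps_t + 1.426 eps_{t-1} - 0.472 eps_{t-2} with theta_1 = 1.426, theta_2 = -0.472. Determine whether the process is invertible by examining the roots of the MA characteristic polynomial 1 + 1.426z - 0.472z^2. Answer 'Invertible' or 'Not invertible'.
\text{Not invertible}

The MA(q) characteristic polynomial is P(z) = 1 + 1.426z - 0.472z^2.
Invertibility requires all roots to lie outside the unit circle, i.e. |z| > 1 for every root.
Set 1 + (1.426) z + (-0.472) z^2 = 0, i.e. a z^2 + b z + c = 0 with a = -0.472, b = 1.426, c = 1.
Discriminant D = b^2 - 4ac = (1.426)^2 - 4*(-0.472)*1 = 2.033476 - (-1.888) = 3.921476.
D >= 0, so the roots are real: z = (-b +/- sqrt(D)) / (2a) = (-1.426 +/- 1.980272) / (-0.944).
  z_1 = (-1.426 + 1.980272) / (-0.944) = -0.5872,   |z_1| = 0.5872.
  z_2 = (-1.426 - 1.980272) / (-0.944) = 3.6083,   |z_2| = 3.6083.
Moduli of all roots: 0.5872, 3.6083.
All moduli strictly greater than 1? No.
Verdict: Not invertible.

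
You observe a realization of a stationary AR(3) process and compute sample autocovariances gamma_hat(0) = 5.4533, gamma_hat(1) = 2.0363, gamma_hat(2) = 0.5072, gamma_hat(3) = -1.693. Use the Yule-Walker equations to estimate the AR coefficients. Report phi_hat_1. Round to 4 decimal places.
\hat\phi_{1} = 0.3730

The Yule-Walker equations for an AR(p) process read, in matrix form,
  Gamma_p phi = r_p,   with   (Gamma_p)_{ij} = gamma(|i - j|),
                       (r_p)_i = gamma(i),   i,j = 1..p.
Substitute the sample gammas (Toeplitz matrix and right-hand side of size 3):
  Gamma_p = [[5.4533, 2.0363, 0.5072], [2.0363, 5.4533, 2.0363], [0.5072, 2.0363, 5.4533]]
  r_p     = [2.0363, 0.5072, -1.693]
Written out (R1..R3):
  (R1) 5.4533 phi_1 + 2.0363 phi_2 + 0.5072 phi_3 = 2.0363
  (R2) 2.0363 phi_1 + 5.4533 phi_2 + 2.0363 phi_3 = 0.5072
  (R3) 0.5072 phi_1 + 2.0363 phi_2 + 5.4533 phi_3 = -1.693
Gaussian elimination:
  R2 <- R2 - (2.0363/5.4533) R1 = R2 - (0.373407) R1:  4.692931 phi_2 + 1.846908 phi_3 = -0.253169
  R3 <- R3 - (0.5072/5.4533) R1 = R3 - (0.093008) R1:  1.846908 phi_2 + 5.406126 phi_3 = -1.882392
  R3 <- R3 - (1.846908/4.692931) R2 = R3 - (0.393551) R2:  4.679274 phi_3 = -1.782757
Back-substitution:
  phi_hat_3 = -1.782757 / 4.679274 = -0.38099
  phi_hat_2 = (-0.253169 - (1.846908)(-0.38099)) / 4.692931 = 0.095992
  phi_hat_1 = (2.0363 - (2.0363)(0.095992) - (0.5072)(-0.38099)) / 5.4533 = 0.372998
So phi_hat = [0.3730, 0.0960, -0.3810].
Therefore phi_hat_1 = 0.3730.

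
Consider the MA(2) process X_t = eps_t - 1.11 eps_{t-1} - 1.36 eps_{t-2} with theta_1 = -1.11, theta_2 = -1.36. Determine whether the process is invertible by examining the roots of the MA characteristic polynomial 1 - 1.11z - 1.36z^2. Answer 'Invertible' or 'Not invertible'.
\text{Not invertible}

The MA(q) characteristic polynomial is P(z) = 1 - 1.11z - 1.36z^2.
Invertibility requires all roots to lie outside the unit circle, i.e. |z| > 1 for every root.
Set 1 + (-1.11) z + (-1.36) z^2 = 0, i.e. a z^2 + b z + c = 0 with a = -1.36, b = -1.11, c = 1.
Discriminant D = b^2 - 4ac = (-1.11)^2 - 4*(-1.36)*1 = 1.2321 - (-5.44) = 6.6721.
D >= 0, so the roots are real: z = (-b +/- sqrt(D)) / (2a) = (1.11 +/- 2.583041) / (-2.72).
  z_1 = (1.11 + 2.583041) / (-2.72) = -1.3577,   |z_1| = 1.3577.
  z_2 = (1.11 - 2.583041) / (-2.72) = 0.5416,   |z_2| = 0.5416.
Moduli of all roots: 1.3577, 0.5416.
All moduli strictly greater than 1? No.
Verdict: Not invertible.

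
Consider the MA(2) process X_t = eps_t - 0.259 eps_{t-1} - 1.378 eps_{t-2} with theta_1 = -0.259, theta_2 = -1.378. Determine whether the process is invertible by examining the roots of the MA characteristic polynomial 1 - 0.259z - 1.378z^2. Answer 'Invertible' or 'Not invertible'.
\text{Not invertible}

The MA(q) characteristic polynomial is P(z) = 1 - 0.259z - 1.378z^2.
Invertibility requires all roots to lie outside the unit circle, i.e. |z| > 1 for every root.
Set 1 + (-0.259) z + (-1.378) z^2 = 0, i.e. a z^2 + b z + c = 0 with a = -1.378, b = -0.259, c = 1.
Discriminant D = b^2 - 4ac = (-0.259)^2 - 4*(-1.378)*1 = 0.067081 - (-5.512) = 5.579081.
D >= 0, so the roots are real: z = (-b +/- sqrt(D)) / (2a) = (0.259 +/- 2.362008) / (-2.756).
  z_1 = (0.259 + 2.362008) / (-2.756) = -0.951,   |z_1| = 0.951.
  z_2 = (0.259 - 2.362008) / (-2.756) = 0.7631,   |z_2| = 0.7631.
Moduli of all roots: 0.9510, 0.7631.
All moduli strictly greater than 1? No.
Verdict: Not invertible.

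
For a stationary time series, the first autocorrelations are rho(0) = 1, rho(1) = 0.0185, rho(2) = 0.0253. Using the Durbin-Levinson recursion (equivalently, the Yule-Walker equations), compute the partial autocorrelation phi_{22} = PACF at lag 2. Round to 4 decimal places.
\phi_{22} = 0.0250

The PACF at lag k is phi_{kk}, the last component of the solution
to the Yule-Walker system G_k phi = r_k where
  (G_k)_{ij} = rho(|i - j|), (r_k)_i = rho(i), i,j = 1..k.
Equivalently, Durbin-Levinson gives phi_{kk} iteratively:
  phi_{11} = rho(1)
  phi_{kk} = [rho(k) - sum_{j=1..k-1} phi_{k-1,j} rho(k-j)]
            / [1 - sum_{j=1..k-1} phi_{k-1,j} rho(j)],
  phi_{k,j} = phi_{k-1,j} - phi_{kk} phi_{k-1,k-j},  j = 1..k-1.
Step k = 1:
  phi_11 = rho(1) = 0.0185.
Step k = 2:
  phi_22 = [rho(2) - phi_11 rho(1)] / [1 - phi_11 rho(1)] = [0.0253 - (0.0185)(0.0185)] / [1 - (0.0185)(0.0185)]
         = 0.02495775 / 0.99965775 = 0.025.
Therefore phi_{22} = 0.0250.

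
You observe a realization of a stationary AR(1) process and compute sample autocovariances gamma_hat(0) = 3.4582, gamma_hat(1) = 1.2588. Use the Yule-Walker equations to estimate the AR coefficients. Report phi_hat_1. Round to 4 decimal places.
\hat\phi_{1} = 0.3640

The Yule-Walker equations for an AR(p) process read, in matrix form,
  Gamma_p phi = r_p,   with   (Gamma_p)_{ij} = gamma(|i - j|),
                       (r_p)_i = gamma(i),   i,j = 1..p.
Substitute the sample gammas (Toeplitz matrix and right-hand side of size 1):
  Gamma_p = [[3.4582]]
  r_p     = [1.2588]
With p = 1 this is the single equation gamma(0) phi_1 = gamma(1):
  phi_hat_1 = gamma(1) / gamma(0) = 1.2588 / 3.4582 = 0.3640.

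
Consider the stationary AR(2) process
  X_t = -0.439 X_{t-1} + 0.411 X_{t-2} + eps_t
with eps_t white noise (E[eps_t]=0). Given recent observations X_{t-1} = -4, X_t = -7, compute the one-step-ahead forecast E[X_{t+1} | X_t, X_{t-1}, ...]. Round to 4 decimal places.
E[X_{t+1} \mid \mathcal F_t] = 1.4290

For an AR(p) model X_t = c + sum_i phi_i X_{t-i} + eps_t, the
one-step-ahead conditional mean is
  E[X_{t+1} | X_t, ...] = c + sum_i phi_i X_{t+1-i}.
Substitute known values:
  E[X_{t+1} | ...] = (-0.439) * (-7) + (0.411) * (-4)
                   = 1.4290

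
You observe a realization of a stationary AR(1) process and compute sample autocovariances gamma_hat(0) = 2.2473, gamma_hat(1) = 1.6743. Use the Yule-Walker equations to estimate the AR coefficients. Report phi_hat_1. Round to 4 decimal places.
\hat\phi_{1} = 0.7450

The Yule-Walker equations for an AR(p) process read, in matrix form,
  Gamma_p phi = r_p,   with   (Gamma_p)_{ij} = gamma(|i - j|),
                       (r_p)_i = gamma(i),   i,j = 1..p.
Substitute the sample gammas (Toeplitz matrix and right-hand side of size 1):
  Gamma_p = [[2.2473]]
  r_p     = [1.6743]
With p = 1 this is the single equation gamma(0) phi_1 = gamma(1):
  phi_hat_1 = gamma(1) / gamma(0) = 1.6743 / 2.2473 = 0.7450.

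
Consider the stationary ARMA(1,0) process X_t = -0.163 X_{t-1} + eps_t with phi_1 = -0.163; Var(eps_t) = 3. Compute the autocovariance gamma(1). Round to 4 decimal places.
\gamma(1) = -0.5023

Multiply the model equation by X_{t-k} and take expectations. With theta_0 = psi_0 = 1 and psi_j the MA(infinity) weights, this gives
  gamma(k) - sum_i phi_i gamma(k-i) = c_k,
  c_k = sigma^2 * sum_{j=k..q} theta_j psi_{j-k}   (c_k = 0 for k > q),
using gamma(-m) = gamma(m).
Pure AR (q = 0): c_0 = sigma^2 = 3, c_k = 0 for k >= 1.
Equations for k = 0 and k = 1 (AR order 1):
  gamma(0) = phi_1 gamma(1) + c_0
  gamma(1) = phi_1 gamma(0) + c_1
Substituting the second into the first: gamma(0) (1 - phi_1^2) = c_0 + phi_1 c_1, so
  gamma(0) = c_0 / (1 - phi_1^2) = 3 / (1 - (-0.163)^2) = 3 / 0.973431 = 3.081883.
  gamma(1) = phi_1 gamma(0) = (-0.163)(3.081883) = -0.502347.
Therefore gamma(1) = -0.5023 (to 4 decimal places).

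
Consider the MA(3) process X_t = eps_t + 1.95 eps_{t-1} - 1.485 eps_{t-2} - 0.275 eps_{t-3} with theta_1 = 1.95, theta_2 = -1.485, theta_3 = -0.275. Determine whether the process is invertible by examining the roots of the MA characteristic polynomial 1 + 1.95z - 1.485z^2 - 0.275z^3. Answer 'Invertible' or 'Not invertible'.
\text{Not invertible}

The MA(q) characteristic polynomial is P(z) = 1 + 1.95z - 1.485z^2 - 0.275z^3.
Invertibility requires all roots to lie outside the unit circle, i.e. |z| > 1 for every root.
Degree 3: look for a simple real root z0 first, then factor out (1 - z/z0) and solve the remaining quadratic.
Testing z0 = -0.4: P(-0.4) = 1 + (1.95)(-0.4) + (-1.485)(-0.4)^2 + (-0.275)(-0.4)^3
  = 1 + (-0.78) + (-0.2376) + (0.0176) = 0.  So z_0 = -0.4 is a root, |z_0| = 0.4.
Divide out the factor (1 + 2.5 z) = (1 - z/z0) (since 1/z0 = -2.5):
  P(z) = (1 + 2.5 z)(1 + (-0.55) z + (-0.11) z^2)
  [check: z-coef -0.55 - (-2.5) = 1.95; z^2-coef -0.11 - (-2.5)(-0.55) = -1.485; z^3-coef -(-2.5)(-0.11) = -0.275.]
Remaining roots from the quadratic factor 1 + (-0.55) z + (-0.11) z^2:
  Set 1 + (-0.55) z + (-0.11) z^2 = 0, i.e. a z^2 + b z + c = 0 with a = -0.11, b = -0.55, c = 1.
  Discriminant D = b^2 - 4ac = (-0.55)^2 - 4*(-0.11)*1 = 0.3025 - (-0.44) = 0.7425.
  D >= 0, so the roots are real: z = (-b +/- sqrt(D)) / (2a) = (0.55 +/- 0.861684) / (-0.22).
    z_1 = (0.55 + 0.861684) / (-0.22) = -6.4167,   |z_1| = 6.4167.
    z_2 = (0.55 - 0.861684) / (-0.22) = 1.4167,   |z_2| = 1.4167.
Moduli of all roots: 0.4000, 6.4167, 1.4167.
All moduli strictly greater than 1? No.
Verdict: Not invertible.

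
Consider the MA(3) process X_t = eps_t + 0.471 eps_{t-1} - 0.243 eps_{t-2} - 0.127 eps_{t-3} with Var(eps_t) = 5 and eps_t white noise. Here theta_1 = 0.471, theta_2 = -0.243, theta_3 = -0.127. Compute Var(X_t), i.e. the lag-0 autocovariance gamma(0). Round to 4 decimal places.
\gamma(0) = 6.4851

For an MA(q) process X_t = eps_t + sum_i theta_i eps_{t-i} with
Var(eps_t) = sigma^2, the variance is
  gamma(0) = sigma^2 * (1 + sum_i theta_i^2).
  sum_i theta_i^2 = (0.471)^2 + (-0.243)^2 + (-0.127)^2 = 0.221841 + 0.059049 + 0.016129 = 0.297019.
  gamma(0) = 5 * (1 + 0.297019) = 5 * 1.297019 = 6.485095, which rounds to 6.4851.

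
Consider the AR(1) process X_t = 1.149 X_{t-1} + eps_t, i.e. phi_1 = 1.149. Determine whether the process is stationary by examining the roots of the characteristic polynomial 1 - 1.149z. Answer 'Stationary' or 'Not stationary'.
\text{Not stationary}

The AR(p) characteristic polynomial is P(z) = 1 - 1.149z.
Stationarity requires all roots to lie outside the unit circle, i.e. |z| > 1 for every root.
This is linear in z: 1 + (-1.149) z = 0  =>  z = -1/(-1.149) = 0.870322,  |z| = 0.870322.
Moduli of all roots: 0.8703.
All moduli strictly greater than 1? No.
Verdict: Not stationary.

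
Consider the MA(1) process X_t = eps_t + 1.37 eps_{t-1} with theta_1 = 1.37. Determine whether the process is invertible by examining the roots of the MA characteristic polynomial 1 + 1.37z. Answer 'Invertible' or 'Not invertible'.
\text{Not invertible}

The MA(q) characteristic polynomial is P(z) = 1 + 1.37z.
Invertibility requires all roots to lie outside the unit circle, i.e. |z| > 1 for every root.
This is linear in z: 1 + (1.37) z = 0  =>  z = -1/(1.37) = -0.729927,  |z| = 0.729927.
Moduli of all roots: 0.7299.
All moduli strictly greater than 1? No.
Verdict: Not invertible.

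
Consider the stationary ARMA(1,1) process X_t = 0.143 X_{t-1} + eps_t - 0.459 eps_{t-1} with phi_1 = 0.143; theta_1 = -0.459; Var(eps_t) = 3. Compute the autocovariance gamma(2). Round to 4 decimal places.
\gamma(2) = -0.1293

Multiply the model equation by X_{t-k} and take expectations. With theta_0 = psi_0 = 1 and psi_j the MA(infinity) weights, this gives
  gamma(k) - sum_i phi_i gamma(k-i) = c_k,
  c_k = sigma^2 * sum_{j=k..q} theta_j psi_{j-k}   (c_k = 0 for k > q),
using gamma(-m) = gamma(m).
psi-weights needed (psi_j = theta_j + sum_i phi_i psi_{j-i}):
  psi_1 = theta_1 + phi_1 = -0.459 + (0.143) = -0.316
Right-hand sides:
  c_0 = sigma^2 (1 + theta_1 psi_1) = 3 * (1 + (-0.459)(-0.316)) = 3 * 1.145044 = 3.435132
  c_1 = sigma^2 theta_1 = 3 * (-0.459) = -1.377
  c_2 = 0
Equations for k = 0 and k = 1 (AR order 1):
  gamma(0) = phi_1 gamma(1) + c_0
  gamma(1) = phi_1 gamma(0) + c_1
Substituting the second into the first: gamma(0) (1 - phi_1^2) = c_0 + phi_1 c_1, so
  gamma(0) = (c_0 + phi_1 c_1) / (1 - phi_1^2) = (3.435132 + (0.143)(-1.377)) / (1 - (0.143)^2) = 3.238221 / 0.979551 = 3.305822.
  gamma(1) = phi_1 gamma(0) + c_1 = (0.143)(3.305822) + (-1.377) = -0.904267.
For k = 2 (> q): gamma(2) = phi_1 gamma(1) = (0.143)(-0.904267) = -0.12931.
Therefore gamma(2) = -0.1293 (to 4 decimal places).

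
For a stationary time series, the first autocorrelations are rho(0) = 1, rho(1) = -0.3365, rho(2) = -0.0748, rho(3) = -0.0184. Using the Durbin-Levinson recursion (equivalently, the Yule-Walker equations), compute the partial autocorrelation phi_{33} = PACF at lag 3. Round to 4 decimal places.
\phi_{33} = -0.1420

The PACF at lag k is phi_{kk}, the last component of the solution
to the Yule-Walker system G_k phi = r_k where
  (G_k)_{ij} = rho(|i - j|), (r_k)_i = rho(i), i,j = 1..k.
Equivalently, Durbin-Levinson gives phi_{kk} iteratively:
  phi_{11} = rho(1)
  phi_{kk} = [rho(k) - sum_{j=1..k-1} phi_{k-1,j} rho(k-j)]
            / [1 - sum_{j=1..k-1} phi_{k-1,j} rho(j)],
  phi_{k,j} = phi_{k-1,j} - phi_{kk} phi_{k-1,k-j},  j = 1..k-1.
Step k = 1:
  phi_11 = rho(1) = -0.3365.
Step k = 2:
  phi_22 = [rho(2) - phi_11 rho(1)] / [1 - phi_11 rho(1)] = [-0.0748 - (-0.3365)(-0.3365)] / [1 - (-0.3365)(-0.3365)]
         = -0.18803225 / 0.88676775 = -0.212042.
  Update: phi_21 = phi_11 - phi_22 phi_11 = -0.3365 - (-0.212042)(-0.3365) = -0.407852.
Step k = 3:
  phi_33 = [rho(3) - phi_21 rho(2) - phi_22 rho(1)] / [1 - phi_21 rho(1) - phi_22 rho(2)]
    numerator   = -0.0184 - (-0.407852)(-0.0748) - (-0.212042)(-0.3365) = -0.12025957
    denominator = 1 - (-0.407852)(-0.3365) - (-0.212042)(-0.0748) = 0.84689696
  phi_33 = -0.12025957 / 0.84689696 = -0.142.
Therefore phi_{33} = -0.1420.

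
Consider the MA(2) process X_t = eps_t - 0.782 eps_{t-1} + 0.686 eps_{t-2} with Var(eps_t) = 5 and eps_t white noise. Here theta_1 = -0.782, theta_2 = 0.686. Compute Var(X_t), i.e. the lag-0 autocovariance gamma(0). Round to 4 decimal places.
\gamma(0) = 10.4106

For an MA(q) process X_t = eps_t + sum_i theta_i eps_{t-i} with
Var(eps_t) = sigma^2, the variance is
  gamma(0) = sigma^2 * (1 + sum_i theta_i^2).
  sum_i theta_i^2 = (-0.782)^2 + (0.686)^2 = 0.611524 + 0.470596 = 1.08212.
  gamma(0) = 5 * (1 + 1.08212) = 5 * 2.08212 = 10.4106.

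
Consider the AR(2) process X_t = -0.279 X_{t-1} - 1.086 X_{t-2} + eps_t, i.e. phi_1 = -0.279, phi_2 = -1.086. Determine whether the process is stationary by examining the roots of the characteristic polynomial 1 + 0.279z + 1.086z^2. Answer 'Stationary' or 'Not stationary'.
\text{Not stationary}

The AR(p) characteristic polynomial is P(z) = 1 + 0.279z + 1.086z^2.
Stationarity requires all roots to lie outside the unit circle, i.e. |z| > 1 for every root.
Set 1 + (0.279) z + (1.086) z^2 = 0, i.e. a z^2 + b z + c = 0 with a = 1.086, b = 0.279, c = 1.
Discriminant D = b^2 - 4ac = (0.279)^2 - 4*(1.086)*1 = 0.077841 - (4.344) = -4.266159.
D < 0, so the roots are the complex-conjugate pair z = (-b +/- i sqrt(-D)) / (2a) = -0.1285 +/- 0.951i.
For a conjugate pair |z|^2 = z * conj(z) = (product of roots) = c/a = 1/(1.086) = 0.92081, so |z| = sqrt(0.92081) = 0.9596 for both roots.
Moduli of all roots: 0.9596, 0.9596.
All moduli strictly greater than 1? No.
Verdict: Not stationary.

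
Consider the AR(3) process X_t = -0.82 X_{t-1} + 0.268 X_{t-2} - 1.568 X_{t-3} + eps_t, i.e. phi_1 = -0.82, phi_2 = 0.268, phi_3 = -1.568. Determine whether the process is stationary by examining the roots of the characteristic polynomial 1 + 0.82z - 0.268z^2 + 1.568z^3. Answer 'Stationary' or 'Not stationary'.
\text{Not stationary}

The AR(p) characteristic polynomial is P(z) = 1 + 0.82z - 0.268z^2 + 1.568z^3.
Stationarity requires all roots to lie outside the unit circle, i.e. |z| > 1 for every root.
Degree 3: look for a simple real root z0 first, then factor out (1 - z/z0) and solve the remaining quadratic.
Testing z0 = -0.625: P(-0.625) = 1 + (0.82)(-0.625) + (-0.268)(-0.625)^2 + (1.568)(-0.625)^3
  = 1 + (-0.5125) + (-0.104688) + (-0.382812) = 0.  So z_0 = -0.625 is a root, |z_0| = 0.625.
Divide out the factor (1 + 1.6 z) = (1 - z/z0) (since 1/z0 = -1.6):
  P(z) = (1 + 1.6 z)(1 + (-0.78) z + (0.98) z^2)
  [check: z-coef -0.78 - (-1.6) = 0.82; z^2-coef 0.98 - (-1.6)(-0.78) = -0.268; z^3-coef -(-1.6)(0.98) = 1.568.]
Remaining roots from the quadratic factor 1 + (-0.78) z + (0.98) z^2:
  Set 1 + (-0.78) z + (0.98) z^2 = 0, i.e. a z^2 + b z + c = 0 with a = 0.98, b = -0.78, c = 1.
  Discriminant D = b^2 - 4ac = (-0.78)^2 - 4*(0.98)*1 = 0.6084 - (3.92) = -3.3116.
  D < 0, so the roots are the complex-conjugate pair z = (-b +/- i sqrt(-D)) / (2a) = 0.398 +/- 0.9285i.
  For a conjugate pair |z|^2 = z * conj(z) = (product of roots) = c/a = 1/(0.98) = 1.020408, so |z| = sqrt(1.020408) = 1.0102 for both roots.
Moduli of all roots: 0.6250, 1.0102, 1.0102.
All moduli strictly greater than 1? No.
Verdict: Not stationary.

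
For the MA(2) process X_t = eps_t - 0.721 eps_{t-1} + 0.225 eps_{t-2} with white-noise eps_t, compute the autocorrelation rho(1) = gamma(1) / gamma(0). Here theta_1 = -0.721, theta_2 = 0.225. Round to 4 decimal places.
\rho(1) = -0.5624

For an MA(q) process with theta_0 = 1, the autocovariance is
  gamma(k) = sigma^2 * sum_{i=0..q-k} theta_i * theta_{i+k},
and rho(k) = gamma(k) / gamma(0). Sigma^2 cancels.
  numerator   = (1)*(-0.721) + (-0.721)*(0.225) = -0.883225.
  denominator = (1)^2 + (-0.721)^2 + (0.225)^2 = 1.570466.
  rho(1) = -0.883225 / 1.570466 = -0.5624.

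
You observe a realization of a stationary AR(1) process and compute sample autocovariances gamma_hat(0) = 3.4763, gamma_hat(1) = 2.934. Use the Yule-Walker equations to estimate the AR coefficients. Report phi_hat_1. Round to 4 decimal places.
\hat\phi_{1} = 0.8440

The Yule-Walker equations for an AR(p) process read, in matrix form,
  Gamma_p phi = r_p,   with   (Gamma_p)_{ij} = gamma(|i - j|),
                       (r_p)_i = gamma(i),   i,j = 1..p.
Substitute the sample gammas (Toeplitz matrix and right-hand side of size 1):
  Gamma_p = [[3.4763]]
  r_p     = [2.934]
With p = 1 this is the single equation gamma(0) phi_1 = gamma(1):
  phi_hat_1 = gamma(1) / gamma(0) = 2.934 / 3.4763 = 0.8440.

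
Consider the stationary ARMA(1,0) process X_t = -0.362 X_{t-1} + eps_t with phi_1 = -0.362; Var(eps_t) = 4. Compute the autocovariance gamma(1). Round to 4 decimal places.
\gamma(1) = -1.6664

Multiply the model equation by X_{t-k} and take expectations. With theta_0 = psi_0 = 1 and psi_j the MA(infinity) weights, this gives
  gamma(k) - sum_i phi_i gamma(k-i) = c_k,
  c_k = sigma^2 * sum_{j=k..q} theta_j psi_{j-k}   (c_k = 0 for k > q),
using gamma(-m) = gamma(m).
Pure AR (q = 0): c_0 = sigma^2 = 4, c_k = 0 for k >= 1.
Equations for k = 0 and k = 1 (AR order 1):
  gamma(0) = phi_1 gamma(1) + c_0
  gamma(1) = phi_1 gamma(0) + c_1
Substituting the second into the first: gamma(0) (1 - phi_1^2) = c_0 + phi_1 c_1, so
  gamma(0) = c_0 / (1 - phi_1^2) = 4 / (1 - (-0.362)^2) = 4 / 0.868956 = 4.603225.
  gamma(1) = phi_1 gamma(0) = (-0.362)(4.603225) = -1.666367.
Therefore gamma(1) = -1.6664 (to 4 decimal places).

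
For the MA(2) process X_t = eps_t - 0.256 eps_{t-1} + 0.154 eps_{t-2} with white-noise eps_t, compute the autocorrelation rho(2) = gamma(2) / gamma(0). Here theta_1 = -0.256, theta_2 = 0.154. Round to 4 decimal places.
\rho(2) = 0.1414

For an MA(q) process with theta_0 = 1, the autocovariance is
  gamma(k) = sigma^2 * sum_{i=0..q-k} theta_i * theta_{i+k},
and rho(k) = gamma(k) / gamma(0). Sigma^2 cancels.
  numerator   = (1)*(0.154) = 0.154.
  denominator = (1)^2 + (-0.256)^2 + (0.154)^2 = 1.089252.
  rho(2) = 0.154 / 1.089252 = 0.1414.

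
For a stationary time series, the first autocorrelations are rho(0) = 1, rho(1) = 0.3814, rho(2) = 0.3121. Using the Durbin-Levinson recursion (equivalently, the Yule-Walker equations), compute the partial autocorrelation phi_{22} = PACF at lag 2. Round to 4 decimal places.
\phi_{22} = 0.1950

The PACF at lag k is phi_{kk}, the last component of the solution
to the Yule-Walker system G_k phi = r_k where
  (G_k)_{ij} = rho(|i - j|), (r_k)_i = rho(i), i,j = 1..k.
Equivalently, Durbin-Levinson gives phi_{kk} iteratively:
  phi_{11} = rho(1)
  phi_{kk} = [rho(k) - sum_{j=1..k-1} phi_{k-1,j} rho(k-j)]
            / [1 - sum_{j=1..k-1} phi_{k-1,j} rho(j)],
  phi_{k,j} = phi_{k-1,j} - phi_{kk} phi_{k-1,k-j},  j = 1..k-1.
Step k = 1:
  phi_11 = rho(1) = 0.3814.
Step k = 2:
  phi_22 = [rho(2) - phi_11 rho(1)] / [1 - phi_11 rho(1)] = [0.3121 - (0.3814)(0.3814)] / [1 - (0.3814)(0.3814)]
         = 0.16663404 / 0.85453404 = 0.195.
Therefore phi_{22} = 0.1950.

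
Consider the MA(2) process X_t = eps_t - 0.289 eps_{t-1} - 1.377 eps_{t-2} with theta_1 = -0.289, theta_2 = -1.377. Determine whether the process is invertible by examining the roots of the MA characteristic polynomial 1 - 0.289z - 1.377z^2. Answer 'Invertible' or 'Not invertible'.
\text{Not invertible}

The MA(q) characteristic polynomial is P(z) = 1 - 0.289z - 1.377z^2.
Invertibility requires all roots to lie outside the unit circle, i.e. |z| > 1 for every root.
Set 1 + (-0.289) z + (-1.377) z^2 = 0, i.e. a z^2 + b z + c = 0 with a = -1.377, b = -0.289, c = 1.
Discriminant D = b^2 - 4ac = (-0.289)^2 - 4*(-1.377)*1 = 0.083521 - (-5.508) = 5.591521.
D >= 0, so the roots are real: z = (-b +/- sqrt(D)) / (2a) = (0.289 +/- 2.36464) / (-2.754).
  z_1 = (0.289 + 2.36464) / (-2.754) = -0.9636,   |z_1| = 0.9636.
  z_2 = (0.289 - 2.36464) / (-2.754) = 0.7537,   |z_2| = 0.7537.
Moduli of all roots: 0.9636, 0.7537.
All moduli strictly greater than 1? No.
Verdict: Not invertible.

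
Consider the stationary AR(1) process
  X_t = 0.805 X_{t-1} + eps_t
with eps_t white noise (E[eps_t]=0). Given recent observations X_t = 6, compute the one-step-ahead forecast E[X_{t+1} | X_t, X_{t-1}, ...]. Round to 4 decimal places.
E[X_{t+1} \mid \mathcal F_t] = 4.8300

For an AR(p) model X_t = c + sum_i phi_i X_{t-i} + eps_t, the
one-step-ahead conditional mean is
  E[X_{t+1} | X_t, ...] = c + sum_i phi_i X_{t+1-i}.
Substitute known values:
  E[X_{t+1} | ...] = (0.805) * (6)
                   = 4.8300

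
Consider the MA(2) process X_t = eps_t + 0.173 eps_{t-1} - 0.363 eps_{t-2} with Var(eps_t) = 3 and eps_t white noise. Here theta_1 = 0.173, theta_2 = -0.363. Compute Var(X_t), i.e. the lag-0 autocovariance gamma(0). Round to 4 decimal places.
\gamma(0) = 3.4851

For an MA(q) process X_t = eps_t + sum_i theta_i eps_{t-i} with
Var(eps_t) = sigma^2, the variance is
  gamma(0) = sigma^2 * (1 + sum_i theta_i^2).
  sum_i theta_i^2 = (0.173)^2 + (-0.363)^2 = 0.029929 + 0.131769 = 0.161698.
  gamma(0) = 3 * (1 + 0.161698) = 3 * 1.161698 = 3.485094, which rounds to 3.4851.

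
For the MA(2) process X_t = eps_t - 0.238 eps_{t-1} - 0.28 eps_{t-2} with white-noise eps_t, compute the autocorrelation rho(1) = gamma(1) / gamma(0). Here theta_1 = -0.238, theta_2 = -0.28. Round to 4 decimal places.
\rho(1) = -0.1510

For an MA(q) process with theta_0 = 1, the autocovariance is
  gamma(k) = sigma^2 * sum_{i=0..q-k} theta_i * theta_{i+k},
and rho(k) = gamma(k) / gamma(0). Sigma^2 cancels.
  numerator   = (1)*(-0.238) + (-0.238)*(-0.28) = -0.17136.
  denominator = (1)^2 + (-0.238)^2 + (-0.28)^2 = 1.135044.
  rho(1) = -0.17136 / 1.135044 = -0.1510.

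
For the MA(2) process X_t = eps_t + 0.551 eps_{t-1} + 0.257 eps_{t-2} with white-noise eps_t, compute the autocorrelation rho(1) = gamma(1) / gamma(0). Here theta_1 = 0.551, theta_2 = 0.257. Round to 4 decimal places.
\rho(1) = 0.5057

For an MA(q) process with theta_0 = 1, the autocovariance is
  gamma(k) = sigma^2 * sum_{i=0..q-k} theta_i * theta_{i+k},
and rho(k) = gamma(k) / gamma(0). Sigma^2 cancels.
  numerator   = (1)*(0.551) + (0.551)*(0.257) = 0.692607.
  denominator = (1)^2 + (0.551)^2 + (0.257)^2 = 1.36965.
  rho(1) = 0.692607 / 1.36965 = 0.5057.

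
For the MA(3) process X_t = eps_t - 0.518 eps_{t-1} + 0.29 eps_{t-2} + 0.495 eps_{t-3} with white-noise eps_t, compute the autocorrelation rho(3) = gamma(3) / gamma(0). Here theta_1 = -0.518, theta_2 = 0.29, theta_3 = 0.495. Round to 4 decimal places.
\rho(3) = 0.3099

For an MA(q) process with theta_0 = 1, the autocovariance is
  gamma(k) = sigma^2 * sum_{i=0..q-k} theta_i * theta_{i+k},
and rho(k) = gamma(k) / gamma(0). Sigma^2 cancels.
  numerator   = (1)*(0.495) = 0.495.
  denominator = (1)^2 + (-0.518)^2 + (0.29)^2 + (0.495)^2 = 1.597449.
  rho(3) = 0.495 / 1.597449 = 0.3099.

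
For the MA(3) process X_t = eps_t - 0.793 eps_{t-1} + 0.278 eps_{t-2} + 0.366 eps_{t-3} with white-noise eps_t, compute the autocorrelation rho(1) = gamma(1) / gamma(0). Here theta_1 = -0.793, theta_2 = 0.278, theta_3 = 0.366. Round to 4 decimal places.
\rho(1) = -0.4955

For an MA(q) process with theta_0 = 1, the autocovariance is
  gamma(k) = sigma^2 * sum_{i=0..q-k} theta_i * theta_{i+k},
and rho(k) = gamma(k) / gamma(0). Sigma^2 cancels.
  numerator   = (1)*(-0.793) + (-0.793)*(0.278) + (0.278)*(0.366) = -0.911706.
  denominator = (1)^2 + (-0.793)^2 + (0.278)^2 + (0.366)^2 = 1.840089.
  rho(1) = -0.911706 / 1.840089 = -0.4955.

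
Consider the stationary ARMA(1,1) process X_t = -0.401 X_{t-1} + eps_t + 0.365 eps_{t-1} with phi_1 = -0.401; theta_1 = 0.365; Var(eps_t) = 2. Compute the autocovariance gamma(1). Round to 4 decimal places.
\gamma(1) = -0.0732

Multiply the model equation by X_{t-k} and take expectations. With theta_0 = psi_0 = 1 and psi_j the MA(infinity) weights, this gives
  gamma(k) - sum_i phi_i gamma(k-i) = c_k,
  c_k = sigma^2 * sum_{j=k..q} theta_j psi_{j-k}   (c_k = 0 for k > q),
using gamma(-m) = gamma(m).
psi-weights needed (psi_j = theta_j + sum_i phi_i psi_{j-i}):
  psi_1 = theta_1 + phi_1 = 0.365 + (-0.401) = -0.036
Right-hand sides:
  c_0 = sigma^2 (1 + theta_1 psi_1) = 2 * (1 + (0.365)(-0.036)) = 2 * 0.98686 = 1.97372
  c_1 = sigma^2 theta_1 = 2 * (0.365) = 0.73
  c_2 = 0
Equations for k = 0 and k = 1 (AR order 1):
  gamma(0) = phi_1 gamma(1) + c_0
  gamma(1) = phi_1 gamma(0) + c_1
Substituting the second into the first: gamma(0) (1 - phi_1^2) = c_0 + phi_1 c_1, so
  gamma(0) = (c_0 + phi_1 c_1) / (1 - phi_1^2) = (1.97372 + (-0.401)(0.73)) / (1 - (-0.401)^2) = 1.68099 / 0.839199 = 2.003089.
  gamma(1) = phi_1 gamma(0) + c_1 = (-0.401)(2.003089) + (0.73) = -0.073239.
Therefore gamma(1) = -0.0732 (to 4 decimal places).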